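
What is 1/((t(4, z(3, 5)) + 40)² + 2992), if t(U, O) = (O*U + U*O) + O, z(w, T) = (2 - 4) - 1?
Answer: 1/3161 ≈ 0.00031636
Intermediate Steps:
z(w, T) = -3 (z(w, T) = -2 - 1 = -3)
t(U, O) = O + 2*O*U (t(U, O) = (O*U + O*U) + O = 2*O*U + O = O + 2*O*U)
1/((t(4, z(3, 5)) + 40)² + 2992) = 1/((-3*(1 + 2*4) + 40)² + 2992) = 1/((-3*(1 + 8) + 40)² + 2992) = 1/((-3*9 + 40)² + 2992) = 1/((-27 + 40)² + 2992) = 1/(13² + 2992) = 1/(169 + 2992) = 1/3161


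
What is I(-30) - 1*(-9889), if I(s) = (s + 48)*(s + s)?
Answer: 8809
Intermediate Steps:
I(s) = 2*s*(48 + s) (I(s) = (48 + s)*(2*s) = 2*s*(48 + s))
I(-30) - 1*(-9889) = 2*(-30)*(48 - 30) - 1*(-9889) = 2*(-30)*18 + 9889 = -1080 + 9889 = 8809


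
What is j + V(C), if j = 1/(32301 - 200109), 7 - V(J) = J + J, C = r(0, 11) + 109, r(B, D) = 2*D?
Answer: -42791041/167808 ≈ -255.00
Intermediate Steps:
C = 131 (C = 2*11 + 109 = 22 + 109 = 131)
V(J) = 7 - 2*J (V(J) = 7 - (J + J) = 7 - 2*J)
j = -1/167808 (j = 1/(-167808) = -1/167808 ≈ -5.9592e-6)
j + V(C) = -1/167808 + (7 - 2*131) = -1/167808 + (7 - 262) = -1/167808 - 255 = -42791041/167808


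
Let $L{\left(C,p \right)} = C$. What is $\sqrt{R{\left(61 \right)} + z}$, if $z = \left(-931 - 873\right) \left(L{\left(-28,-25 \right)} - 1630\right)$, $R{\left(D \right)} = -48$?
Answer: $2 \sqrt{747746} \approx 1729.4$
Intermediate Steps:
$z = 2991032$ ($z = \left(-931 - 873\right) \left(-28 - 1630\right) = - 1804 \left(-28 - 1630\right) = \left(-1804\right) \left(-1658\right) = 2991032$)
$\sqrt{R{\left(61 \right)} + z} = \sqrt{-48 + 2991032} = \sqrt{2990984} = 2 \sqrt{747746}$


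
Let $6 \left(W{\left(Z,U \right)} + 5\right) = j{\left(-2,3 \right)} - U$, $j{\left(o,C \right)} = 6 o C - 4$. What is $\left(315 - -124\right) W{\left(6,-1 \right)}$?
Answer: $- \frac{10097}{2} \approx -5048.5$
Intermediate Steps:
$j{\left(o,C \right)} = -4 + 6 C o$ ($j{\left(o,C \right)} = 6 C o - 4 = -4 + 6 C o$)
$W{\left(Z,U \right)} = - \frac{35}{3} - \frac{U}{6}$ ($W{\left(Z,U \right)} = -5 + \frac{\left(-4 + 6 \cdot 3 \left(-2\right)\right) - U}{6} = -5 + \frac{\left(-4 - 36\right) - U}{6} = -5 + \frac{-40 - U}{6} = -5 - \left(\frac{20}{3} + \frac{U}{6}\right) = - \frac{35}{3} - \frac{U}{6}$)
$\left(315 - -124\right) W{\left(6,-1 \right)} = \left(315 - -124\right) \left(- \frac{35}{3} - - \frac{1}{6}\right) = \left(315 + 124\right) \left(- \frac{35}{3} + \frac{1}{6}\right) = 439 \left(- \frac{23}{2}\right) = - \frac{10097}{2}$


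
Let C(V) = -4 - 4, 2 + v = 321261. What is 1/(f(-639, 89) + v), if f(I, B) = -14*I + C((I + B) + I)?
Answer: 1/330197 ≈ 3.0285e-6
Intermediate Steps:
v = 321259 (v = -2 + 321261 = 321259)
C(V) = -8
f(I, B) = -8 - 14*I (f(I, B) = -14*I - 8 = -8 - 14*I)
1/(f(-639, 89) + v) = 1/((-8 - 14*(-639)) + 321259) = 1/((-8 + 8946) + 321259) = 1/(8938 + 321259) = 1/330197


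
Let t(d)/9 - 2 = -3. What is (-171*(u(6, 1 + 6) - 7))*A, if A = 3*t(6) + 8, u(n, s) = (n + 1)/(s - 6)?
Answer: 0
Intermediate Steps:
u(n, s) = (1 + n)/(-6 + s)
t(d) = -9 (t(d) = 18 + 9*(-3) = 18 - 27 = -9)
A = -19 (A = 3*(-9) + 8 = -27 + 8 = -19)
(-171*(u(6, 1 + 6) - 7))*A = -171*((1 + 6)/(-6 + (1 + 6)) - 7)*(-19) = -171*(7/(-6 + 7) - 7)*(-19) = -171*(7/1 - 7)*(-19) = -171*(1*7 - 7)*(-19) = -171*(7 - 7)*(-19) = -171*0*(-19) = 0*(-19) = 0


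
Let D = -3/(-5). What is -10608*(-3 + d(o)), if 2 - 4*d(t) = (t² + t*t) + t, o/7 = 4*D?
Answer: 39201864/25 ≈ 1.5681e+6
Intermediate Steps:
D = ⅗ (D = -3*(-⅕) = ⅗ ≈ 0.60000)
o = 84/5 (o = 7*(4*(⅗)) = 7*(12/5) = 84/5 ≈ 16.800)
d(t) = ½ - t²/2 - t/4 (d(t) = ½ - ((t² + t*t) + t)/4 = ½ - ((t² + t²) + t)/4 = ½ - (2*t² + t)/4 = ½ - (t + 2*t²)/4 = ½ + (-t²/2 - t/4) = ½ - t²/2 - t/4)
-10608*(-3 + d(o)) = -10608*(-3 + (½ - (84/5)²/2 - ¼*84/5)) = -10608*(-3 + (½ - ½*7056/25 - 21/5)) = -10608*(-3 + (½ - 3528/25 - 21/5)) = -10608*(-3 - 7241/50) = -10608*(-7391)/50 = -884*(-44346/25) = 39201864/25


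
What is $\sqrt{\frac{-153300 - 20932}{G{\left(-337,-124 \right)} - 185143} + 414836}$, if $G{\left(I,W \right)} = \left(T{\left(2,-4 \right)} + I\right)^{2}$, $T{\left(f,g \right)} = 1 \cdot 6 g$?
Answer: $\frac{2 \sqrt{77923694158158}}{27411} \approx 644.08$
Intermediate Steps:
$T{\left(f,g \right)} = 6 g$
$G{\left(I,W \right)} = \left(-24 + I\right)^{2}$ ($G{\left(I,W \right)} = \left(6 \left(-4\right) + I\right)^{2} = \left(-24 + I\right)^{2}$)
$\sqrt{\frac{-153300 - 20932}{G{\left(-337,-124 \right)} - 185143} + 414836} = \sqrt{\frac{-153300 - 20932}{\left(-24 - 337\right)^{2} - 185143} + 414836} = \sqrt{- \frac{174232}{\left(-361\right)^{2} - 185143} + 414836} = \sqrt{- \frac{174232}{130321 - 185143} + 414836} = \sqrt{- \frac{174232}{-54822} + 414836} = \sqrt{\left(-174232\right) \left(- \frac{1}{54822}\right) + 414836} = \sqrt{\frac{87116}{27411} + 414836} = \sqrt{\frac{11371156712}{27411}} = \frac{2 \sqrt{77923694158158}}{27411}$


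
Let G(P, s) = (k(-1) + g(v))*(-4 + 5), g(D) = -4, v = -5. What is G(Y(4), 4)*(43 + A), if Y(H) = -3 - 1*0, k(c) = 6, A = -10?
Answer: 66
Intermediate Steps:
Y(H) = -3 (Y(H) = -3 + 0 = -3)
G(P, s) = 2 (G(P, s) = (6 - 4)*(-4 + 5) = 2*1 = 2)
G(Y(4), 4)*(43 + A) = 2*(43 - 10) = 2*33 = 66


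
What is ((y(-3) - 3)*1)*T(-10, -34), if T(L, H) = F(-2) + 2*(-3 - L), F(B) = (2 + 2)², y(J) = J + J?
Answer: -270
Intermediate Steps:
y(J) = 2*J
F(B) = 16 (F(B) = 4² = 16)
T(L, H) = 10 - 2*L (T(L, H) = 16 + 2*(-3 - L) = 16 + (-6 - 2*L) = 10 - 2*L)
((y(-3) - 3)*1)*T(-10, -34) = ((2*(-3) - 3)*1)*(10 - 2*(-10)) = ((-6 - 3)*1)*(10 + 20) = -9*1*30 = -9*30 = -270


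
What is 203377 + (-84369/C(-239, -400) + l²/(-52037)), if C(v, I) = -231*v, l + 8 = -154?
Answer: 194759375643564/957636911 ≈ 2.0338e+5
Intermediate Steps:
l = -162 (l = -8 - 154 = -162)
203377 + (-84369/C(-239, -400) + l²/(-52037)) = 203377 + (-84369/((-231*(-239))) + (-162)²/(-52037)) = 203377 + (-84369/55209 + 26244*(-1/52037)) = 203377 + (-84369*1/55209 - 26244/52037) = 203377 + (-28123/18403 - 26244/52037) = 203377 - 1946404883/957636911 = 194759375643564/957636911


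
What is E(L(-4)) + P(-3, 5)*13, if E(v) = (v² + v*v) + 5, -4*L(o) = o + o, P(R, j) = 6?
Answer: 91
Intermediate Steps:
L(o) = -o/2 (L(o) = -(o + o)/4 = -o/2)
E(v) = 5 + 2*v² (E(v) = (v² + v²) + 5 = 2*v² + 5 = 5 + 2*v²)
E(L(-4)) + P(-3, 5)*13 = (5 + 2*(-½*(-4))²) + 6*13 = (5 + 2*2²) + 78 = (5 + 2*4) + 78 = (5 + 8) + 78 = 13 + 78 = 91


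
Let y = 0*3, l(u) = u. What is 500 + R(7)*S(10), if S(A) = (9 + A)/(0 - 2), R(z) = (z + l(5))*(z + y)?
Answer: -298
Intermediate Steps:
y = 0
R(z) = z*(5 + z) (R(z) = (z + 5)*(z + 0) = (5 + z)*z = z*(5 + z))
S(A) = -9/2 - A/2 (S(A) = (9 + A)/(-2) = (9 + A)*(-½) = -9/2 - A/2)
500 + R(7)*S(10) = 500 + (7*(5 + 7))*(-9/2 - ½*10) = 500 + (7*12)*(-9/2 - 5) = 500 + 84*(-19/2) = 500 - 798 = -298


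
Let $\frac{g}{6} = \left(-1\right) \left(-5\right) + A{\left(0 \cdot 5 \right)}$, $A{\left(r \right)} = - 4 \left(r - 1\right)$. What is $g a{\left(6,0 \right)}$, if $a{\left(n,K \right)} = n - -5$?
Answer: $594$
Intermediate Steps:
$A{\left(r \right)} = 4 - 4 r$ ($A{\left(r \right)} = - 4 \left(-1 + r\right) = 4 - 4 r$)
$g = 54$ ($g = 6 \left(\left(-1\right) \left(-5\right) + \left(4 - 4 \cdot 0 \cdot 5\right)\right) = 6 \left(5 + \left(4 - 0\right)\right) = 6 \left(5 + \left(4 + 0\right)\right) = 6 \left(5 + 4\right) = 6 \cdot 9 = 54$)
$a{\left(n,K \right)} = 5 + n$ ($a{\left(n,K \right)} = n + 5 = 5 + n$)
$g a{\left(6,0 \right)} = 54 \left(5 + 6\right) = 54 \cdot 11 = 594$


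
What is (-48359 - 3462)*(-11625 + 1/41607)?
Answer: 25064852482054/41607 ≈ 6.0242e+8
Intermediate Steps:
(-48359 - 3462)*(-11625 + 1/41607) = -51821*(-11625 + 1/41607) = -51821*(-483681374/41607) = 25064852482054/41607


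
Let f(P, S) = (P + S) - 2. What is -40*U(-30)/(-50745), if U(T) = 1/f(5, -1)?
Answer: 4/10149 ≈ 0.00039413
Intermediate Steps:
f(P, S) = -2 + P + S
U(T) = 1/2 (U(T) = 1/(-2 + 5 - 1) = 1/2)
-40*U(-30)/(-50745) = -40*1/2/(-50745) = -20*(-1/50745) = 4/10149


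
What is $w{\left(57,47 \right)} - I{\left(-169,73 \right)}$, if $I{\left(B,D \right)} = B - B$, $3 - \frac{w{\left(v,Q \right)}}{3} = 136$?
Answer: $-399$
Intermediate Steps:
$w{\left(v,Q \right)} = -399$ ($w{\left(v,Q \right)} = 9 - 408 = -399$)
$I{\left(B,D \right)} = 0$
$w{\left(57,47 \right)} - I{\left(-169,73 \right)} = -399 - 0 = -399 + 0 = -399$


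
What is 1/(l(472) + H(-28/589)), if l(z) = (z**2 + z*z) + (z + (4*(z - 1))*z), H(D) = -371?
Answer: 1/1334917 ≈ 7.4911e-7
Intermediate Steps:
l(z) = z + 2*z**2 + z*(-4 + 4*z) (l(z) = (z**2 + z**2) + (z + (4*(-1 + z))*z) = 2*z**2 + (z + (-4 + 4*z)*z) = 2*z**2 + (z + z*(-4 + 4*z)) = z + 2*z**2 + z*(-4 + 4*z))
1/(l(472) + H(-28/589)) = 1/(3*472*(-1 + 2*472) - 371) = 1/(3*472*(-1 + 944) - 371) = 1/(3*472*943 - 371) = 1/(1335288 - 371) = 1/1334917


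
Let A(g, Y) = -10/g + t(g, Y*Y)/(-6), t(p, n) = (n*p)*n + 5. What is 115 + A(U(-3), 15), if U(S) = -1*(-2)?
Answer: -100595/6 ≈ -16766.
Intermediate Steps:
t(p, n) = 5 + p*n² (t(p, n) = p*n² + 5 = 5 + p*n²)
U(S) = 2
A(g, Y) = -⅚ - 10/g - g*Y⁴/6 (A(g, Y) = -10/g + (5 + g*(Y*Y)²)/(-6) = -10/g + (5 + g*(Y²)²)*(-⅙) = -10/g + (5 + g*Y⁴)*(-⅙) = -10/g + (-⅚ - g*Y⁴/6) = -⅚ - 10/g - g*Y⁴/6)
115 + A(U(-3), 15) = 115 + (⅙)*(-60 + 2*(-5 - 1*2*15⁴))/2 = 115 + (⅙)*(½)*(-60 + 2*(-5 - 1*2*50625)) = 115 + (⅙)*(½)*(-60 + 2*(-5 - 101250)) = 115 + (⅙)*(½)*(-60 + 2*(-101255)) = 115 + (⅙)*(½)*(-60 - 202510) = 115 + (⅙)*(½)*(-202570) = 115 - 101285/6 = -100595/6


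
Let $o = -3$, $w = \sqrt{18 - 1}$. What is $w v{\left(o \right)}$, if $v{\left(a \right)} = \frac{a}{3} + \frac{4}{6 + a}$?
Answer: $\frac{\sqrt{17}}{3} \approx 1.3744$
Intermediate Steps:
$w = \sqrt{17} \approx 4.1231$
$v{\left(a \right)} = \frac{4}{6 + a} + \frac{a}{3}$ ($v{\left(a \right)} = a \frac{1}{3} + \frac{4}{6 + a} = \frac{a}{3} + \frac{4}{6 + a} = \frac{4}{6 + a} + \frac{a}{3}$)
$w v{\left(o \right)} = \sqrt{17} \frac{12 + \left(-3\right)^{2} + 6 \left(-3\right)}{3 \left(6 - 3\right)} = \sqrt{17} \frac{12 + 9 - 18}{3 \cdot 3} = \sqrt{17} \cdot \frac{1}{3} \cdot \frac{1}{3} \cdot 3 = \sqrt{17} \cdot \frac{1}{3} = \frac{\sqrt{17}}{3}$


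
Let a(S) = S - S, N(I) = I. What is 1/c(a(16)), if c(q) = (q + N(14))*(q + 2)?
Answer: 1/28 ≈ 0.035714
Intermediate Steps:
a(S) = 0
c(q) = (2 + q)*(14 + q) (c(q) = (q + 14)*(q + 2) = (14 + q)*(2 + q) = (2 + q)*(14 + q))
1/c(a(16)) = 1/(28 + 0² + 16*0) = 1/(28 + 0 + 0) = 1/28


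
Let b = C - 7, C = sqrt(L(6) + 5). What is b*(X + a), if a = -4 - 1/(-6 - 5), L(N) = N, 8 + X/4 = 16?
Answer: -2163/11 + 309*sqrt(11)/11 ≈ -103.47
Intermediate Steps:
X = 32 (X = -32 + 4*16 = -32 + 64 = 32)
a = -43/11 (a = -4 - 1/(-11) = -4 - 1*(-1/11) = -4 + 1/11 = -43/11 ≈ -3.9091)
C = sqrt(11) (C = sqrt(6 + 5) = sqrt(11) ≈ 3.3166)
b = -7 + sqrt(11) (b = sqrt(11) - 7 = -7 + sqrt(11) ≈ -3.6834)
b*(X + a) = (-7 + sqrt(11))*(32 - 43/11) = (-7 + sqrt(11))*(309/11) = -2163/11 + 309*sqrt(11)/11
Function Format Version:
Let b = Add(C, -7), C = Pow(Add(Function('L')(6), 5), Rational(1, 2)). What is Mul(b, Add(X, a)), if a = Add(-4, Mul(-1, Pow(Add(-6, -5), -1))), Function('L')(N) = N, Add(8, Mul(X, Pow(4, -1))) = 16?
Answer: Add(Rational(-2163, 11), Mul(Rational(309, 11), Pow(11, Rational(1, 2)))) ≈ -103.47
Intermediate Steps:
X = 32 (X = Add(-32, Mul(4, 16)) = Add(-32, 64) = 32)
a = Rational(-43, 11) (a = Add(-4, Mul(-1, Pow(-11, -1))) = Add(-4, Mul(-1, Rational(-1, 11))) = Add(-4, Rational(1, 11)) = Rational(-43, 11) ≈ -3.9091)
C = Pow(11, Rational(1, 2)) (C = Pow(Add(6, 5), Rational(1, 2)) = Pow(11, Rational(1, 2)) ≈ 3.3166)
b = Add(-7, Pow(11, Rational(1, 2))) (b = Add(Pow(11, Rational(1, 2)), -7) = Add(-7, Pow(11, Rational(1, 2))) ≈ -3.6834)
Mul(b, Add(X, a)) = Mul(Add(-7, Pow(11, Rational(1, 2))), Add(32, Rational(-43, 11))) = Mul(Add(-7, Pow(11, Rational(1, 2))), Rational(309, 11)) = Add(Rational(-2163, 11), Mul(Rational(309, 11), Pow(11, Rational(1, 2))))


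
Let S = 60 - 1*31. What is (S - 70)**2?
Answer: 1681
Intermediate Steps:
S = 29 (S = 60 - 31 = 29)
(S - 70)**2 = (29 - 70)**2 = (-41)**2 = 1681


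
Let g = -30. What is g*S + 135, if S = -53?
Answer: 1725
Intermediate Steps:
g*S + 135 = -30*(-53) + 135 = 1590 + 135 = 1725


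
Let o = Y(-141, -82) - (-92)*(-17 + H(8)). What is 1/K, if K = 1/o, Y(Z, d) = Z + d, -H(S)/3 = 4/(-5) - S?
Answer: 3209/5 ≈ 641.80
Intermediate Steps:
H(S) = 12/5 + 3*S (H(S) = -3*(4/(-5) - S) = -3*(4*(-⅕) - S) = -3*(-⅘ - S) = 12/5 + 3*S)
o = 3209/5 (o = (-141 - 82) - (-92)*(-17 + (12/5 + 3*8)) = -223 - (-92)*(-17 + (12/5 + 24)) = -223 - (-92)*(-17 + 132/5) = -223 - (-92)*47/5 = -223 - 1*(-4324/5) = -223 + 4324/5 = 3209/5 ≈ 641.80)
K = 5/3209 (K = 1/(3209/5) = 5/3209 ≈ 0.0015581)
1/K = 1/(5/3209) = 3209/5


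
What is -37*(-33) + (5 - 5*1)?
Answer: 1221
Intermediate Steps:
-37*(-33) + (5 - 5*1) = 1221 + (5 - 5) = 1221 + 0 = 1221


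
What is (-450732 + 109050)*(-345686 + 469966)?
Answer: -42464238960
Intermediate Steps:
(-450732 + 109050)*(-345686 + 469966) = -341682*124280 = -42464238960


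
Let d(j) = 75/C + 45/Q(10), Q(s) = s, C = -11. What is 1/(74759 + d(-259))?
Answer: 22/1644647 ≈ 1.3377e-5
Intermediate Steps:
d(j) = -51/22 (d(j) = 75/(-11) + 45/10 = 75*(-1/11) + 45*(⅒) = -75/11 + 9/2 = -51/22)
1/(74759 + d(-259)) = 1/(74759 - 51/22) = 1/(1644647/22) = 22/1644647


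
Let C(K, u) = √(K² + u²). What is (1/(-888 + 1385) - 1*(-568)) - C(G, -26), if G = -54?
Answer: 282297/497 - 2*√898 ≈ 508.07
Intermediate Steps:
(1/(-888 + 1385) - 1*(-568)) - C(G, -26) = (1/(-888 + 1385) - 1*(-568)) - √((-54)² + (-26)²) = (1/497 + 568) - √(2916 + 676) = (1/497 + 568) - √3592 = 282297/497 - 2*√898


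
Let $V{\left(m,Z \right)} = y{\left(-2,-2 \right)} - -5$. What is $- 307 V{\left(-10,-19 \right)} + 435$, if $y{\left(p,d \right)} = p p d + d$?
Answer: $1970$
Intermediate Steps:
$y{\left(p,d \right)} = d + d p^{2}$ ($y{\left(p,d \right)} = p^{2} d + d = d p^{2} + d = d + d p^{2}$)
$V{\left(m,Z \right)} = -5$ ($V{\left(m,Z \right)} = - 2 \left(1 + \left(-2\right)^{2}\right) - -5 = - 2 \left(1 + 4\right) + 5 = \left(-2\right) 5 + 5 = -10 + 5 = -5$)
$- 307 V{\left(-10,-19 \right)} + 435 = \left(-307\right) \left(-5\right) + 435 = 1535 + 435 = 1970$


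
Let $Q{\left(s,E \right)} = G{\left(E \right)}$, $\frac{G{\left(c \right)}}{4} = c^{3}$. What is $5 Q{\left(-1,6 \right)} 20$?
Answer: $86400$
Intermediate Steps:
$G{\left(c \right)} = 4 c^{3}$
$Q{\left(s,E \right)} = 4 E^{3}$
$5 Q{\left(-1,6 \right)} 20 = 5 \cdot 4 \cdot 6^{3} \cdot 20 = 5 \cdot 4 \cdot 216 \cdot 20 = 5 \cdot 864 \cdot 20 = 4320 \cdot 20 = 86400$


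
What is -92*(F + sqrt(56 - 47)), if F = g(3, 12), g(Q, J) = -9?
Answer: 552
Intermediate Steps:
F = -9
-92*(F + sqrt(56 - 47)) = -92*(-9 + sqrt(56 - 47)) = -92*(-9 + sqrt(9)) = -92*(-9 + 3) = -92*(-6) = 552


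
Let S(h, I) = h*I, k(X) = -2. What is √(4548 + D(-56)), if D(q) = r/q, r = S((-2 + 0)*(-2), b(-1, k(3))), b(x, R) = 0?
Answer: 2*√1137 ≈ 67.439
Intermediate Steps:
S(h, I) = I*h
r = 0 (r = 0*((-2 + 0)*(-2)) = 0*(-2*(-2)) = 0*4 = 0)
D(q) = 0 (D(q) = 0/q = 0)
√(4548 + D(-56)) = √(4548 + 0) = √4548 = 2*√1137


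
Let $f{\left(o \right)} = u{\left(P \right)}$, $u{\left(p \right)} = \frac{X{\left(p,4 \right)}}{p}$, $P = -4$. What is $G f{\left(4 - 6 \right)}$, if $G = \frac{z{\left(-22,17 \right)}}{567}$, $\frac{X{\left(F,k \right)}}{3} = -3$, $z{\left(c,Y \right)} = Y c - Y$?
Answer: $- \frac{391}{252} \approx -1.5516$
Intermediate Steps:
$z{\left(c,Y \right)} = - Y + Y c$
$X{\left(F,k \right)} = -9$ ($X{\left(F,k \right)} = 3 \left(-3\right) = -9$)
$u{\left(p \right)} = - \frac{9}{p}$
$f{\left(o \right)} = \frac{9}{4}$ ($f{\left(o \right)} = - \frac{9}{-4} = \left(-9\right) \left(- \frac{1}{4}\right) = \frac{9}{4}$)
$G = - \frac{391}{567}$ ($G = \frac{17 \left(-1 - 22\right)}{567} = 17 \left(-23\right) \frac{1}{567} = \left(-391\right) \frac{1}{567} = - \frac{391}{567} \approx -0.68959$)
$G f{\left(4 - 6 \right)} = \left(- \frac{391}{567}\right) \frac{9}{4} = - \frac{391}{252}$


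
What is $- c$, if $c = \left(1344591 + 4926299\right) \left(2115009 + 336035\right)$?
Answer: $-15370227309160$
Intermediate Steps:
$c = 15370227309160$ ($c = 6270890 \cdot 2451044 = 15370227309160$)
$- c = \left(-1\right) 15370227309160 = -15370227309160$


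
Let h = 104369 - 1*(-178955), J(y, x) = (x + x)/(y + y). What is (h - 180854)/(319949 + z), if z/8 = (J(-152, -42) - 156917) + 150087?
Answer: 1946930/5040913 ≈ 0.38623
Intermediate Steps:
J(y, x) = x/y (J(y, x) = (2*x)/((2*y)) = (2*x)*(1/(2*y)) = x/y)
z = -1038118/19 (z = 8*((-42/(-152) - 156917) + 150087) = 8*((-42*(-1/152) - 156917) + 150087) = 8*((21/76 - 156917) + 150087) = 8*(-11925671/76 + 150087) = 8*(-519059/76) = -1038118/19 ≈ -54638.)
h = 283324 (h = 104369 + 178955 = 283324)
(h - 180854)/(319949 + z) = (283324 - 180854)/(319949 - 1038118/19) = 102470/(5040913/19) = 102470*(19/5040913) = 1946930/5040913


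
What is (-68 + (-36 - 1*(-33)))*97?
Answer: -6887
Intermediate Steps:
(-68 + (-36 - 1*(-33)))*97 = (-68 + (-36 + 33))*97 = (-68 - 3)*97 = -71*97 = -6887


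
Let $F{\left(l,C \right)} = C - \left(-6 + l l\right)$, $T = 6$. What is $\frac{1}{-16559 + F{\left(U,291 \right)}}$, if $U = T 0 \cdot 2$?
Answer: $- \frac{1}{16262} \approx -6.1493 \cdot 10^{-5}$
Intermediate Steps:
$U = 0$ ($U = 6 \cdot 0 \cdot 2 = 0 \cdot 2 = 0$)
$F{\left(l,C \right)} = 6 + C - l^{2}$ ($F{\left(l,C \right)} = C - \left(-6 + l^{2}\right) = 6 + C - l^{2}$)
$\frac{1}{-16559 + F{\left(U,291 \right)}} = \frac{1}{-16559 + \left(6 + 291 - 0^{2}\right)} = \frac{1}{-16559 + \left(6 + 291 - 0\right)} = \frac{1}{-16559 + \left(6 + 291 + 0\right)} = \frac{1}{-16559 + 297} = \frac{1}{-16262} = - \frac{1}{16262}$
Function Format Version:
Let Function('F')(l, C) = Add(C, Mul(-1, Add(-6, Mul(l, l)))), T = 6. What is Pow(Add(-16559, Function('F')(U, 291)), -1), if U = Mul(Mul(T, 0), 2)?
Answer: Rational(-1, 16262) ≈ -6.1493e-5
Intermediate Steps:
U = 0 (U = Mul(Mul(6, 0), 2) = Mul(0, 2) = 0)
Function('F')(l, C) = Add(6, C, Mul(-1, Pow(l, 2))) (Function('F')(l, C) = Add(C, Mul(-1, Add(-6, Pow(l, 2)))) = Add(C, Add(6, Mul(-1, Pow(l, 2)))) = Add(6, C, Mul(-1, Pow(l, 2))))
Pow(Add(-16559, Function('F')(U, 291)), -1) = Pow(Add(-16559, Add(6, 291, Mul(-1, Pow(0, 2)))), -1) = Pow(Add(-16559, Add(6, 291, Mul(-1, 0))), -1) = Pow(Add(-16559, Add(6, 291, 0)), -1) = Pow(Add(-16559, 297), -1) = Pow(-16262, -1) = Rational(-1, 16262)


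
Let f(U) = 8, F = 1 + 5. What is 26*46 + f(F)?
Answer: 1204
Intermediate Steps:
F = 6
26*46 + f(F) = 26*46 + 8 = 1196 + 8 = 1204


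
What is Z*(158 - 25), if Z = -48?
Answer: -6384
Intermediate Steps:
Z*(158 - 25) = -48*(158 - 25) = -48*133 = -6384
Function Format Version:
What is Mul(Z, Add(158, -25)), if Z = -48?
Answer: -6384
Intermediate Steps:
Mul(Z, Add(158, -25)) = Mul(-48, Add(158, -25)) = Mul(-48, 133) = -6384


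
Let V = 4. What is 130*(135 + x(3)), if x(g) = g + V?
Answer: 18460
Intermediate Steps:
x(g) = 4 + g (x(g) = g + 4 = 4 + g)
130*(135 + x(3)) = 130*(135 + (4 + 3)) = 130*(135 + 7) = 130*142 = 18460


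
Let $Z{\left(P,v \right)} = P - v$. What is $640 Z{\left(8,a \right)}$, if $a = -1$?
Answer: $5760$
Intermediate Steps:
$640 Z{\left(8,a \right)} = 640 \left(8 - -1\right) = 640 \left(8 + 1\right) = 640 \cdot 9 = 5760$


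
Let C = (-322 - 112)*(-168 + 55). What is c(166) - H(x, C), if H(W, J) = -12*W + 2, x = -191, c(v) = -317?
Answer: -2611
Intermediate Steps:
C = 49042 (C = -434*(-113) = 49042)
H(W, J) = 2 - 12*W
c(166) - H(x, C) = -317 - (2 - 12*(-191)) = -317 - (2 + 2292) = -317 - 1*2294 = -317 - 2294 = -2611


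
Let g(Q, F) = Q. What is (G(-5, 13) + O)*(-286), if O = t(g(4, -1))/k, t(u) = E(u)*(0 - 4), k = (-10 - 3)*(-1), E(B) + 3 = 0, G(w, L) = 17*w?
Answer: 24046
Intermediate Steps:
E(B) = -3 (E(B) = -3 + 0 = -3)
k = 13 (k = -13*(-1) = 13)
t(u) = 12 (t(u) = -3*(0 - 4) = -3*(-4) = 12)
O = 12/13 ≈ 0.92308
(G(-5, 13) + O)*(-286) = (17*(-5) + 12/13)*(-286) = (-85 + 12/13)*(-286) = -1093/13*(-286) = 24046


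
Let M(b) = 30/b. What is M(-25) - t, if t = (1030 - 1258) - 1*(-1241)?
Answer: -5071/5 ≈ -1014.2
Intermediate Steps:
t = 1013 (t = -228 + 1241 = 1013)
M(-25) - t = 30/(-25) - 1*1013 = 30*(-1/25) - 1013 = -6/5 - 1013 = -5071/5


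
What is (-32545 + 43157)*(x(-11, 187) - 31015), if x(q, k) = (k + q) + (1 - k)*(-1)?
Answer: -325289636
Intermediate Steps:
x(q, k) = -1 + q + 2*k (x(q, k) = (k + q) + (-1 + k) = -1 + q + 2*k)
(-32545 + 43157)*(x(-11, 187) - 31015) = (-32545 + 43157)*((-1 - 11 + 2*187) - 31015) = 10612*((-1 - 11 + 374) - 31015) = 10612*(362 - 31015) = 10612*(-30653) = -325289636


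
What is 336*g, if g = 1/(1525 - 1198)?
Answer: 112/109 ≈ 1.0275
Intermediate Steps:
g = 1/327 ≈ 0.0030581
336*g = 336*(1/327) = 112/109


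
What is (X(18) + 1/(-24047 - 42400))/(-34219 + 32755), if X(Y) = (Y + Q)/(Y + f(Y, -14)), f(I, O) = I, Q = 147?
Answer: -1218191/389113632 ≈ -0.0031307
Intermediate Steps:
X(Y) = (147 + Y)/(2*Y) (X(Y) = (Y + 147)/(Y + Y) = (147 + Y)/((2*Y)) = (147 + Y)*(1/(2*Y)) = (147 + Y)/(2*Y))
(X(18) + 1/(-24047 - 42400))/(-34219 + 32755) = ((½)*(147 + 18)/18 + 1/(-24047 - 42400))/(-34219 + 32755) = ((½)*(1/18)*165 + 1/(-66447))/(-1464) = (55/12 - 1/66447)*(-1/1464) = (1218191/265788)*(-1/1464) = -1218191/389113632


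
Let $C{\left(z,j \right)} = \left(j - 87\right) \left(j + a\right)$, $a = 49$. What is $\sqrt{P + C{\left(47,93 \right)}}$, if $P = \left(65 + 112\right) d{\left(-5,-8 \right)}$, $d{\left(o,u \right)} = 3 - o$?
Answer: $18 \sqrt{7} \approx 47.624$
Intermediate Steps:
$C{\left(z,j \right)} = \left(-87 + j\right) \left(49 + j\right)$ ($C{\left(z,j \right)} = \left(j - 87\right) \left(j + 49\right) = \left(-87 + j\right) \left(49 + j\right)$)
$P = 1416$ ($P = \left(65 + 112\right) \left(3 - -5\right) = 177 \left(3 + 5\right) = 177 \cdot 8 = 1416$)
$\sqrt{P + C{\left(47,93 \right)}} = \sqrt{1416 - \left(7797 - 8649\right)} = \sqrt{1416 - -852} = \sqrt{1416 + 852} = \sqrt{2268} = 18 \sqrt{7}$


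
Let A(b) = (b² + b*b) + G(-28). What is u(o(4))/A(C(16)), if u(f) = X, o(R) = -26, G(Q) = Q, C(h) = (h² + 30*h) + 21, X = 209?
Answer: 209/1146070 ≈ 0.00018236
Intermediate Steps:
C(h) = 21 + h² + 30*h
u(f) = 209
A(b) = -28 + 2*b² (A(b) = (b² + b*b) - 28 = (b² + b²) - 28 = 2*b² - 28 = -28 + 2*b²)
u(o(4))/A(C(16)) = 209/(-28 + 2*(21 + 16² + 30*16)²) = 209/(-28 + 2*(21 + 256 + 480)²) = 209/(-28 + 2*757²) = 209/(-28 + 2*573049) = 209/(-28 + 1146098) = 209/1146070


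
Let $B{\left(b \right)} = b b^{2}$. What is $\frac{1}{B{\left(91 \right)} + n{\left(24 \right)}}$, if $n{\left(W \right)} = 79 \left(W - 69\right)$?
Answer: $\frac{1}{750016} \approx 1.3333 \cdot 10^{-6}$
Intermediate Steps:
$n{\left(W \right)} = -5451 + 79 W$ ($n{\left(W \right)} = 79 \left(-69 + W\right) = -5451 + 79 W$)
$B{\left(b \right)} = b^{3}$
$\frac{1}{B{\left(91 \right)} + n{\left(24 \right)}} = \frac{1}{91^{3} + \left(-5451 + 79 \cdot 24\right)} = \frac{1}{753571 + \left(-5451 + 1896\right)} = \frac{1}{753571 - 3555} = \frac{1}{750016}$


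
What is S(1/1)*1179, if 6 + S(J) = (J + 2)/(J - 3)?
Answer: -17685/2 ≈ -8842.5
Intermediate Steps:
S(J) = -6 + (2 + J)/(-3 + J) (S(J) = -6 + (J + 2)/(J - 3) = -6 + (2 + J)/(-3 + J))
S(1/1)*1179 = (5*(4 - 1/1)/(-3 + 1/1))*1179 = (5*(4 - 1*1)/(-3 + 1))*1179 = (5*(4 - 1)/(-2))*1179 = (5*(-½)*3)*1179 = -15/2*1179 = -17685/2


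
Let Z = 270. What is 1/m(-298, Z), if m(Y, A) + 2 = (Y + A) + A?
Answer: 1/240 ≈ 0.0041667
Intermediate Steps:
m(Y, A) = -2 + Y + 2*A (m(Y, A) = -2 + ((Y + A) + A) = -2 + ((A + Y) + A) = -2 + (Y + 2*A) = -2 + Y + 2*A)
1/m(-298, Z) = 1/(-2 - 298 + 2*270) = 1/(-2 - 298 + 540) = 1/240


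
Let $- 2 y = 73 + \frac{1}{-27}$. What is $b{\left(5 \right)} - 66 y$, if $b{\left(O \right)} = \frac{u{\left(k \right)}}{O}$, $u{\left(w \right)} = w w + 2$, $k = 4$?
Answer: $\frac{108512}{45} \approx 2411.4$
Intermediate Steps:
$y = - \frac{985}{27}$ ($y = - \frac{73 + \frac{1}{-27}}{2} = - \frac{73 - \frac{1}{27}}{2} = \left(- \frac{1}{2}\right) \frac{1970}{27} = - \frac{985}{27} \approx -36.482$)
$u{\left(w \right)} = 2 + w^{2}$ ($u{\left(w \right)} = w^{2} + 2 = 2 + w^{2}$)
$b{\left(O \right)} = \frac{18}{O}$ ($b{\left(O \right)} = \frac{2 + 4^{2}}{O} = \frac{2 + 16}{O} = \frac{18}{O}$)
$b{\left(5 \right)} - 66 y = \frac{18}{5} - - \frac{21670}{9} = 18 \cdot \frac{1}{5} + \frac{21670}{9} = \frac{18}{5} + \frac{21670}{9} = \frac{108512}{45}$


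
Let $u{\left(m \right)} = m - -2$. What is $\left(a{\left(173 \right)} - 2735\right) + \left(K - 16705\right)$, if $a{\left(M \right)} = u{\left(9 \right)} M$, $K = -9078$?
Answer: $-26615$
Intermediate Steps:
$u{\left(m \right)} = 2 + m$ ($u{\left(m \right)} = m + 2 = 2 + m$)
$a{\left(M \right)} = 11 M$ ($a{\left(M \right)} = \left(2 + 9\right) M = 11 M$)
$\left(a{\left(173 \right)} - 2735\right) + \left(K - 16705\right) = \left(11 \cdot 173 - 2735\right) - 25783 = \left(1903 - 2735\right) - 25783 = -832 - 25783 = -26615$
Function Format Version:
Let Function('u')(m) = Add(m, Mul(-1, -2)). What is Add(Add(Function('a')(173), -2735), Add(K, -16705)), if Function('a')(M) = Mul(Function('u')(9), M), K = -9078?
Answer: -26615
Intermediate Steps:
Function('u')(m) = Add(2, m) (Function('u')(m) = Add(m, 2) = Add(2, m))
Function('a')(M) = Mul(11, M) (Function('a')(M) = Mul(Add(2, 9), M) = Mul(11, M))
Add(Add(Function('a')(173), -2735), Add(K, -16705)) = Add(Add(Mul(11, 173), -2735), Add(-9078, -16705)) = Add(Add(1903, -2735), -25783) = Add(-832, -25783) = -26615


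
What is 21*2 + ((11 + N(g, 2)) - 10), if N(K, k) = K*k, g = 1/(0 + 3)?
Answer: 131/3 ≈ 43.667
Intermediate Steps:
g = ⅓ (g = 1/3 = ⅓ ≈ 0.33333)
21*2 + ((11 + N(g, 2)) - 10) = 21*2 + ((11 + (⅓)*2) - 10) = 42 + ((11 + ⅔) - 10) = 42 + (35/3 - 10) = 42 + 5/3 = 131/3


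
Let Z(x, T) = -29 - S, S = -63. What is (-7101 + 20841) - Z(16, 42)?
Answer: 13706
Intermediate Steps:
Z(x, T) = 34 (Z(x, T) = -29 - 1*(-63) = -29 + 63 = 34)
(-7101 + 20841) - Z(16, 42) = (-7101 + 20841) - 1*34 = 13740 - 34 = 13706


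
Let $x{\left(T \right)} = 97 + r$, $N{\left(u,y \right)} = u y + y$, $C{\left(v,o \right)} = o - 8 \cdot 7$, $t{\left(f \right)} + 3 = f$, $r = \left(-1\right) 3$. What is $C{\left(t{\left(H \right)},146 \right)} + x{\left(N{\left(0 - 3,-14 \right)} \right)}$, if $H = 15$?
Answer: $184$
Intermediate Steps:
$r = -3$
$t{\left(f \right)} = -3 + f$
$C{\left(v,o \right)} = -56 + o$ ($C{\left(v,o \right)} = o - 56 = -56 + o$)
$N{\left(u,y \right)} = y + u y$
$x{\left(T \right)} = 94$ ($x{\left(T \right)} = 97 - 3 = 94$)
$C{\left(t{\left(H \right)},146 \right)} + x{\left(N{\left(0 - 3,-14 \right)} \right)} = \left(-56 + 146\right) + 94 = 90 + 94 = 184$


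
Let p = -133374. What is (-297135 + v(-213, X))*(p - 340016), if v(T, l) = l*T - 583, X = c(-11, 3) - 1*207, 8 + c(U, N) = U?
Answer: 118148676200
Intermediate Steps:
c(U, N) = -8 + U
X = -226 (X = (-8 - 11) - 1*207 = -19 - 207 = -226)
v(T, l) = -583 + T*l (v(T, l) = T*l - 583 = -583 + T*l)
(-297135 + v(-213, X))*(p - 340016) = (-297135 + (-583 - 213*(-226)))*(-133374 - 340016) = (-297135 + (-583 + 48138))*(-473390) = (-297135 + 47555)*(-473390) = -249580*(-473390) = 118148676200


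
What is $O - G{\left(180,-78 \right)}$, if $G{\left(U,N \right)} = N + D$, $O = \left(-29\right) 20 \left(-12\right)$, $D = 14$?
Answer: $7024$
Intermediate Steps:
$O = 6960$ ($O = \left(-580\right) \left(-12\right) = 6960$)
$G{\left(U,N \right)} = 14 + N$ ($G{\left(U,N \right)} = N + 14 = 14 + N$)
$O - G{\left(180,-78 \right)} = 6960 - \left(14 - 78\right) = 6960 - -64 = 6960 + 64 = 7024$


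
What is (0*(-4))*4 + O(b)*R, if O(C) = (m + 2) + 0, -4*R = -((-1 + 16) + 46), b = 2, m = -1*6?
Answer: -61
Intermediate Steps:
m = -6
R = 61/4 (R = -(-1)*((-1 + 16) + 46)/4 = -(-1)*(15 + 46)/4 = -(-1)*61/4 = -¼*(-61) = 61/4 ≈ 15.250)
O(C) = -4 (O(C) = (-6 + 2) + 0 = -4 + 0 = -4)
(0*(-4))*4 + O(b)*R = (0*(-4))*4 - 4*61/4 = 0*4 - 61 = 0 - 61 = -61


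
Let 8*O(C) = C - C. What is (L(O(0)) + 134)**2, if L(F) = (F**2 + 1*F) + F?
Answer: 17956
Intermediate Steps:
O(C) = 0 (O(C) = (C - C)/8 = (1/8)*0 = 0)
L(F) = F**2 + 2*F (L(F) = (F**2 + F) + F = (F + F**2) + F = F**2 + 2*F)
(L(O(0)) + 134)**2 = (0*(2 + 0) + 134)**2 = (0*2 + 134)**2 = (0 + 134)**2 = 134**2 = 17956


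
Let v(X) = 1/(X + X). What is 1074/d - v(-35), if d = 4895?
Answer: 3203/13706 ≈ 0.23369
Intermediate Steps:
v(X) = 1/(2*X)
1074/d - v(-35) = 1074/4895 - 1/(2*(-35)) = 1074*(1/4895) - (-1)/(2*35) = 1074/4895 - 1*(-1/70) = 1074/4895 + 1/70 = 3203/13706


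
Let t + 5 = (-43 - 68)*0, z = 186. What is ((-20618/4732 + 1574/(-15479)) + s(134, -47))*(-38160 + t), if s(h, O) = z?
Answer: -1501451593065/216706 ≈ -6.9285e+6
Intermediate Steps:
s(h, O) = 186
t = -5 (t = -5 + (-43 - 68)*0 = -5 - 111*0 = -5 + 0 = -5)
((-20618/4732 + 1574/(-15479)) + s(134, -47))*(-38160 + t) = ((-20618/4732 + 1574/(-15479)) + 186)*(-38160 - 5) = ((-20618*1/4732 + 1574*(-1/15479)) + 186)*(-38165) = ((-61/14 - 1574/15479) + 186)*(-38165) = (-966255/216706 + 186)*(-38165) = (39341061/216706)*(-38165) = -1501451593065/216706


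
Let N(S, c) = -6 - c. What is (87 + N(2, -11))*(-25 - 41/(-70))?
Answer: -78614/35 ≈ -2246.1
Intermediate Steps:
(87 + N(2, -11))*(-25 - 41/(-70)) = (87 + (-6 - 1*(-11)))*(-25 - 41/(-70)) = (87 + (-6 + 11))*(-25 - 41*(-1/70)) = (87 + 5)*(-25 + 41/70) = 92*(-1709/70) = -78614/35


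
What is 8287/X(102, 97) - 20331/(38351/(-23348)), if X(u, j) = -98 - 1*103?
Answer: 95094511051/7708551 ≈ 12336.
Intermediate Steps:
X(u, j) = -201 (X(u, j) = -98 - 103 = -201)
8287/X(102, 97) - 20331/(38351/(-23348)) = 8287/(-201) - 20331/(38351/(-23348)) = 8287*(-1/201) - 20331/(38351*(-1/23348)) = -8287/201 - 20331/(-38351/23348) = -8287/201 - 20331*(-23348/38351) = -8287/201 + 474688188/38351 = 95094511051/7708551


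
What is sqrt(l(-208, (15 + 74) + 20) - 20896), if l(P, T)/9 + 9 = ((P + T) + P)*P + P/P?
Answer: 2*sqrt(138434) ≈ 744.13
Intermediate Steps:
l(P, T) = -72 + 9*P*(T + 2*P) (l(P, T) = -81 + 9*(((P + T) + P)*P + P/P) = -81 + 9*((T + 2*P)*P + 1) = -81 + 9*(P*(T + 2*P) + 1) = -81 + 9*(1 + P*(T + 2*P)) = -81 + (9 + 9*P*(T + 2*P)) = -72 + 9*P*(T + 2*P))
sqrt(l(-208, (15 + 74) + 20) - 20896) = sqrt((-72 + 18*(-208)**2 + 9*(-208)*((15 + 74) + 20)) - 20896) = sqrt((-72 + 18*43264 + 9*(-208)*(89 + 20)) - 20896) = sqrt((-72 + 778752 + 9*(-208)*109) - 20896) = sqrt((-72 + 778752 - 204048) - 20896) = sqrt(574632 - 20896) = sqrt(553736) = 2*sqrt(138434)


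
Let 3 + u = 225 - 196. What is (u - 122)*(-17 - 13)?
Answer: 2880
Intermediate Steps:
u = 26 (u = -3 + (225 - 196) = -3 + 29 = 26)
(u - 122)*(-17 - 13) = (26 - 122)*(-17 - 13) = -96*(-30) = 2880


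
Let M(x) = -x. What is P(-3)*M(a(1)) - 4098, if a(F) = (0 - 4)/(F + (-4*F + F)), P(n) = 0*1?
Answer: -4098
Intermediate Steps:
P(n) = 0
a(F) = 2/F (a(F) = -4/(F - 3*F) = -4*(-1/(2*F)) = -(-2)/F = 2/F)
P(-3)*M(a(1)) - 4098 = 0*(-2/1) - 4098 = 0*(-2) - 4098 = 0 - 4098 = -4098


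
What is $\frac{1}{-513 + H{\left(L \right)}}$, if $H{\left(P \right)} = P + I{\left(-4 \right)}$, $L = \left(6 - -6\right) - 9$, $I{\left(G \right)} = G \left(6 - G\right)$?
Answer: $- \frac{1}{550} \approx -0.0018182$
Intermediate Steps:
$L = 3$ ($L = \left(6 + 6\right) - 9 = 12 - 9 = 3$)
$H{\left(P \right)} = -40 + P$ ($H{\left(P \right)} = P - 4 \left(6 - -4\right) = P - 4 \left(6 + 4\right) = P - 40 = -40 + P$)
$\frac{1}{-513 + H{\left(L \right)}} = \frac{1}{-513 + \left(-40 + 3\right)} = \frac{1}{-513 - 37} = \frac{1}{-550} = - \frac{1}{550}$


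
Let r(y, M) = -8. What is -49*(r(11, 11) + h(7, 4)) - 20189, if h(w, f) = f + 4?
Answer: -20189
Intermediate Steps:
h(w, f) = 4 + f
-49*(r(11, 11) + h(7, 4)) - 20189 = -49*(-8 + (4 + 4)) - 20189 = -49*(-8 + 8) - 20189 = -49*0 - 20189 = 0 - 20189 = -20189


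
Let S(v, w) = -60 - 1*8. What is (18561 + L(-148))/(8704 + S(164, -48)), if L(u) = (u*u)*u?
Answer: -3223231/8636 ≈ -373.23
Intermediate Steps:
L(u) = u³ (L(u) = u²*u = u³)
S(v, w) = -68 (S(v, w) = -60 - 8 = -68)
(18561 + L(-148))/(8704 + S(164, -48)) = (18561 + (-148)³)/(8704 - 68) = (18561 - 3241792)/8636 = -3223231*1/8636 = -3223231/8636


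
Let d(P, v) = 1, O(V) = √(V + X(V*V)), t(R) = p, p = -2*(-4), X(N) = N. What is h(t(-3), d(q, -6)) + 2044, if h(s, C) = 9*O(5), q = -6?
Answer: 2044 + 9*√30 ≈ 2093.3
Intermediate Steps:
p = 8
t(R) = 8
O(V) = √(V + V²) (O(V) = √(V + V*V) = √(V + V²))
h(s, C) = 9*√30 (h(s, C) = 9*√(5*(1 + 5)) = 9*√(5*6) = 9*√30)
h(t(-3), d(q, -6)) + 2044 = 9*√30 + 2044 = 2044 + 9*√30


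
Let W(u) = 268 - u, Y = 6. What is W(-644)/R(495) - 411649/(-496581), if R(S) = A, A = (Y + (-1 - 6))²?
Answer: 453293521/496581 ≈ 912.83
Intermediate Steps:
A = 1 (A = (6 + (-1 - 6))² = (6 - 7)² = (-1)² = 1)
R(S) = 1
W(-644)/R(495) - 411649/(-496581) = (268 - 1*(-644))/1 - 411649/(-496581) = (268 + 644)*1 - 411649*(-1/496581) = 912*1 + 411649/496581 = 912 + 411649/496581 = 453293521/496581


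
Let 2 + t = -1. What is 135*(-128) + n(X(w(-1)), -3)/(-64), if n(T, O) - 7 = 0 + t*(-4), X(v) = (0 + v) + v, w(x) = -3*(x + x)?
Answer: -1105939/64 ≈ -17280.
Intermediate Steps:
t = -3 (t = -2 - 1 = -3)
w(x) = -6*x
X(v) = 2*v (X(v) = v + v = 2*v)
n(T, O) = 19 (n(T, O) = 7 + (0 - 3*(-4)) = 7 + (0 + 12) = 7 + 12 = 19)
135*(-128) + n(X(w(-1)), -3)/(-64) = 135*(-128) + 19/(-64) = -17280 + 19*(-1/64) = -17280 - 19/64 = -1105939/64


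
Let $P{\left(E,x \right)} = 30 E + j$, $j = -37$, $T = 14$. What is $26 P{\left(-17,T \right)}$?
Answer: $-14222$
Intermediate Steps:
$P{\left(E,x \right)} = -37 + 30 E$ ($P{\left(E,x \right)} = 30 E - 37 = -37 + 30 E$)
$26 P{\left(-17,T \right)} = 26 \left(-37 + 30 \left(-17\right)\right) = 26 \left(-37 - 510\right) = 26 \left(-547\right) = -14222$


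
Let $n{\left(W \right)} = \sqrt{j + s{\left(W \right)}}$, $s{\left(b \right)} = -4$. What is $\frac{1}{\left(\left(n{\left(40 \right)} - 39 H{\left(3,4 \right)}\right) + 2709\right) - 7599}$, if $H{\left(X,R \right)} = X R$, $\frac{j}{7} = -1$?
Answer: $- \frac{5358}{28708175} - \frac{i \sqrt{11}}{28708175} \approx -0.00018664 - 1.1553 \cdot 10^{-7} i$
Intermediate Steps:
$j = -7$ ($j = 7 \left(-1\right) = -7$)
$H{\left(X,R \right)} = R X$
$n{\left(W \right)} = i \sqrt{11}$ ($n{\left(W \right)} = \sqrt{-7 - 4} = \sqrt{-11} = i \sqrt{11}$)
$\frac{1}{\left(\left(n{\left(40 \right)} - 39 H{\left(3,4 \right)}\right) + 2709\right) - 7599} = \frac{1}{\left(\left(i \sqrt{11} - 39 \cdot 4 \cdot 3\right) + 2709\right) - 7599} = \frac{1}{\left(\left(i \sqrt{11} - 468\right) + 2709\right) - 7599} = \frac{1}{\left(\left(-468 + i \sqrt{11}\right) + 2709\right) - 7599} = \frac{1}{\left(2241 + i \sqrt{11}\right) - 7599} = \frac{1}{-5358 + i \sqrt{11}}$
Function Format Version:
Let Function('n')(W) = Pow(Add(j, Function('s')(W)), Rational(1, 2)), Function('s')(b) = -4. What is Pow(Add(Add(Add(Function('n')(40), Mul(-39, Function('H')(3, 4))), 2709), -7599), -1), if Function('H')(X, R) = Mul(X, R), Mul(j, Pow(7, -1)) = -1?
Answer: Add(Rational(-5358, 28708175), Mul(Rational(-1, 28708175), I, Pow(11, Rational(1, 2)))) ≈ Add(-0.00018664, Mul(-1.1553e-7, I))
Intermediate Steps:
j = -7 (j = Mul(7, -1) = -7)
Function('H')(X, R) = Mul(R, X)
Function('n')(W) = Mul(I, Pow(11, Rational(1, 2))) (Function('n')(W) = Pow(Add(-7, -4), Rational(1, 2)) = Pow(-11, Rational(1, 2)) = Mul(I, Pow(11, Rational(1, 2))))
Pow(Add(Add(Add(Function('n')(40), Mul(-39, Function('H')(3, 4))), 2709), -7599), -1) = Pow(Add(Add(Add(Mul(I, Pow(11, Rational(1, 2))), Mul(-39, Mul(4, 3))), 2709), -7599), -1) = Pow(Add(Add(Add(Mul(I, Pow(11, Rational(1, 2))), Mul(-39, 12)), 2709), -7599), -1) = Pow(Add(Add(Add(Mul(I, Pow(11, Rational(1, 2))), -468), 2709), -7599), -1) = Pow(Add(Add(Add(-468, Mul(I, Pow(11, Rational(1, 2)))), 2709), -7599), -1) = Pow(Add(Add(2241, Mul(I, Pow(11, Rational(1, 2)))), -7599), -1) = Pow(Add(-5358, Mul(I, Pow(11, Rational(1, 2)))), -1)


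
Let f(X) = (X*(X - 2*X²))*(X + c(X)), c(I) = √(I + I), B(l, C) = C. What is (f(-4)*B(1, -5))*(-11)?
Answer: -31680 + 15840*I*√2 ≈ -31680.0 + 22401.0*I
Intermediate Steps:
c(I) = √2*√I (c(I) = √(2*I) = √2*√I)
f(X) = X*(X - 2*X²)*(X + √2*√X) (f(X) = (X*(X - 2*X²))*(X + √2*√X) = X*(X - 2*X²)*(X + √2*√X))
(f(-4)*B(1, -5))*(-11) = (((-4)³ - 2*(-4)⁴ + √2*(-4)^(5/2) - 2*√2*(-4)^(7/2))*(-5))*(-11) = ((-64 - 2*256 + √2*(32*I) - 2*√2*(-128*I))*(-5))*(-11) = ((-64 - 512 + 32*I*√2 + 256*I*√2)*(-5))*(-11) = ((-576 + 288*I*√2)*(-5))*(-11) = (2880 - 1440*I*√2)*(-11) = -31680 + 15840*I*√2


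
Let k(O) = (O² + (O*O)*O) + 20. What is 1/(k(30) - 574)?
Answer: 1/27346 ≈ 3.6568e-5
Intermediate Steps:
k(O) = 20 + O² + O³ (k(O) = (O² + O²*O) + 20 = (O² + O³) + 20 = 20 + O² + O³)
1/(k(30) - 574) = 1/((20 + 30² + 30³) - 574) = 1/((20 + 900 + 27000) - 574) = 1/(27920 - 574) = 1/27346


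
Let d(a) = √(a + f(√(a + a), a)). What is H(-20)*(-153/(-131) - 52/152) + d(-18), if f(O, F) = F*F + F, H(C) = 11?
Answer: 45221/4978 + 12*√2 ≈ 26.055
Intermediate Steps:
f(O, F) = F + F² (f(O, F) = F² + F = F + F²)
d(a) = √(a + a*(1 + a))
H(-20)*(-153/(-131) - 52/152) + d(-18) = 11*(-153/(-131) - 52/152) + √(-18*(2 - 18)) = 11*(-153*(-1/131) - 52*1/152) + √(-18*(-16)) = 11*(153/131 - 13/38) + √288 = 11*(4111/4978) + 12*√2 = 45221/4978 + 12*√2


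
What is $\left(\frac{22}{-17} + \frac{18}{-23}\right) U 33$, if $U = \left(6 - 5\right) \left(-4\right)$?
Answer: $\frac{107184}{391} \approx 274.13$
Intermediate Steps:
$U = -4$ ($U = 1 \left(-4\right) = -4$)
$\left(\frac{22}{-17} + \frac{18}{-23}\right) U 33 = \left(\frac{22}{-17} + \frac{18}{-23}\right) \left(-4\right) 33 = \left(22 \left(- \frac{1}{17}\right) + 18 \left(- \frac{1}{23}\right)\right) \left(-4\right) 33 = \left(- \frac{22}{17} - \frac{18}{23}\right) \left(-4\right) 33 = \left(- \frac{812}{391}\right) \left(-4\right) 33 = \frac{3248}{391} \cdot 33 = \frac{107184}{391}$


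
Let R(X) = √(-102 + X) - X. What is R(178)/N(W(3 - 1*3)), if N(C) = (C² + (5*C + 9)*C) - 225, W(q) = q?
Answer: 178/225 - 2*√19/225 ≈ 0.75237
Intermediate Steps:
N(C) = -225 + C² + C*(9 + 5*C) (N(C) = (C² + (9 + 5*C)*C) - 225 = (C² + C*(9 + 5*C)) - 225 = -225 + C² + C*(9 + 5*C))
R(178)/N(W(3 - 1*3)) = (√(-102 + 178) - 1*178)/(-225 + 6*(3 - 1*3)² + 9*(3 - 1*3)) = (√76 - 178)/(-225 + 6*(3 - 3)² + 9*(3 - 3)) = (2*√19 - 178)/(-225 + 6*0² + 9*0) = (-178 + 2*√19)/(-225 + 6*0 + 0) = (-178 + 2*√19)/(-225 + 0 + 0) = (-178 + 2*√19)/(-225) = (-178 + 2*√19)*(-1/225) = 178/225 - 2*√19/225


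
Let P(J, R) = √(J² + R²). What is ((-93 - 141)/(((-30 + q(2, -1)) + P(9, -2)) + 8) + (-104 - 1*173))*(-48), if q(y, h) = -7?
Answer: 90056/7 - 104*√85/7 ≈ 12728.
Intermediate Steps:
((-93 - 141)/(((-30 + q(2, -1)) + P(9, -2)) + 8) + (-104 - 1*173))*(-48) = ((-93 - 141)/(((-30 - 7) + √(9² + (-2)²)) + 8) + (-104 - 1*173))*(-48) = (-234/((-37 + √(81 + 4)) + 8) + (-104 - 173))*(-48) = (-234/((-37 + √85) + 8) - 277)*(-48) = (-234/(-29 + √85) - 277)*(-48) = (-277 - 234/(-29 + √85))*(-48) = 13296 + 11232/(-29 + √85)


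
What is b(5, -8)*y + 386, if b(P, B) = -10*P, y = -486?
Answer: 24686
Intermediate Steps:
b(5, -8)*y + 386 = -10*5*(-486) + 386 = -50*(-486) + 386 = 24300 + 386 = 24686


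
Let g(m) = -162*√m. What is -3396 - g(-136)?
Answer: -3396 + 324*I*√34 ≈ -3396.0 + 1889.2*I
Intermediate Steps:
-3396 - g(-136) = -3396 - (-162)*√(-136) = -3396 - (-162)*2*I*√34 = -3396 - (-324)*I*√34 = -3396 + 324*I*√34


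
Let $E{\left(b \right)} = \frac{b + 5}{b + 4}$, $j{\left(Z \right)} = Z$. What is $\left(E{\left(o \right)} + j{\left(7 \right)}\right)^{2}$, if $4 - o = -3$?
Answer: $\frac{7921}{121} \approx 65.463$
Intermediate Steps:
$o = 7$ ($o = 4 - -3 = 4 + 3 = 7$)
$E{\left(b \right)} = \frac{5 + b}{4 + b}$
$\left(E{\left(o \right)} + j{\left(7 \right)}\right)^{2} = \left(\frac{5 + 7}{4 + 7} + 7\right)^{2} = \left(\frac{1}{11} \cdot 12 + 7\right)^{2} = \left(\frac{12}{11} + 7\right)^{2} = \left(\frac{89}{11}\right)^{2} = \frac{7921}{121}$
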